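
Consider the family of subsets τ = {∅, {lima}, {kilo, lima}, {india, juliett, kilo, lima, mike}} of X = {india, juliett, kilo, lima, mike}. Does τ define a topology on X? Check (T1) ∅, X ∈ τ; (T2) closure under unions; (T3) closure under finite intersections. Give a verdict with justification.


τ IS a topology on X.

Axiom (T1): ∅ ∈ τ? Yes; X ∈ τ? Yes.
Axiom (T2/T3): check pairwise unions and intersections of members of τ.
All pairwise intersections and unions checked — each lies in τ. Therefore τ satisfies (T1), (T2), (T3): it IS a topology on X.


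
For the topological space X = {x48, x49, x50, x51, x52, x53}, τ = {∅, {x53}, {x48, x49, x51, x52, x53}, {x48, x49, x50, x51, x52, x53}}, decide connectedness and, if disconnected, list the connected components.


(X, τ) is connected.

Find clopen sets (U ∈ τ with X ∖ U ∈ τ):
  U = ∅, X ∖ U = {x48, x49, x50, x51, x52, x53} — both open, so U is clopen.
  U = {x48, x49, x50, x51, x52, x53}, X ∖ U = ∅ — both open, so U is clopen.
Only trivial clopens (∅ and X) exist, so (X, τ) is connected.
Compute connected components by grouping points that agree on all clopens:
  component: {x48, x49, x50, x51, x52, x53}


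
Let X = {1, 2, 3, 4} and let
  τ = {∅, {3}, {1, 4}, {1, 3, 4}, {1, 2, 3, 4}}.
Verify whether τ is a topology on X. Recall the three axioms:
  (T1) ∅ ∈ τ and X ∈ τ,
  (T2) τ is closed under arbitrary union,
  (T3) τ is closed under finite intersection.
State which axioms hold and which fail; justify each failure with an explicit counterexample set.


τ IS a topology on X.

Axiom (T1): ∅ ∈ τ? Yes; X ∈ τ? Yes.
Axiom (T2/T3): check pairwise unions and intersections of members of τ.
All pairwise intersections and unions checked — each lies in τ. Therefore τ satisfies (T1), (T2), (T3): it IS a topology on X.


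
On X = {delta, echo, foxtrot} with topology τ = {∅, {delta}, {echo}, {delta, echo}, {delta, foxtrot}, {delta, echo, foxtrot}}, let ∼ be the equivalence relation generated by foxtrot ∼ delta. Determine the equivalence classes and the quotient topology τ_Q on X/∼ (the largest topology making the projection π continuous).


X/∼ = {[delta=foxtrot], [echo]}; |τ_Q| = 4.

Equivalence classes: [delta=foxtrot], [echo].
Quotient map π: X → X/∼ sends delta ↦ [delta=foxtrot], echo ↦ [echo], foxtrot ↦ [delta=foxtrot].
For each subset V ⊆ X/∼, compute π^{-1}(V) ⊆ X and check whether π^{-1}(V) ∈ τ. V is open in τ_Q iff π^{-1}(V) ∈ τ.
  V = {}: π^{-1}(V) = ∅ ∈ τ ✓.
  V = {[delta=foxtrot]}: π^{-1}(V) = {delta, foxtrot} ∈ τ ✓.
  V = {[echo]}: π^{-1}(V) = {echo} ∈ τ ✓.
  V = {[delta=foxtrot], [echo]}: π^{-1}(V) = {delta, echo, foxtrot} ∈ τ ✓.
Open sets in the quotient: τ_Q = {{}, {[delta=foxtrot]}, {[echo]}, {[delta=foxtrot], [echo]}} (4 elements).


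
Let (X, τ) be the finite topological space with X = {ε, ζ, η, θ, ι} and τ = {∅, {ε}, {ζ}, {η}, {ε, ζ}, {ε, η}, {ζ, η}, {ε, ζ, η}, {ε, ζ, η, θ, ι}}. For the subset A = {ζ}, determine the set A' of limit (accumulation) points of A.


A' = {θ, ι}

For each x ∈ X, list the open sets U ∈ τ with x ∈ U, then check whether U ∩ (A ∖ {x}) ≠ ∅ for every such U.
  x = ε: open {ε} ∋ x has {ε} ∩ (A ∖ {ε}) = ∅, so x is NOT a limit point.
  x = ζ: open {ζ} ∋ x has {ζ} ∩ (A ∖ {ζ}) = ∅, so x is NOT a limit point.
  x = η: open {η} ∋ x has {η} ∩ (A ∖ {η}) = ∅, so x is NOT a limit point.
  x = θ: opens ∋ x are {ε, ζ, η, θ, ι}; each meets A ∖ {θ}, so x IS a limit point.
  x = ι: opens ∋ x are {ε, ζ, η, θ, ι}; each meets A ∖ {ι}, so x IS a limit point.
Collecting: A' = {θ, ι}.


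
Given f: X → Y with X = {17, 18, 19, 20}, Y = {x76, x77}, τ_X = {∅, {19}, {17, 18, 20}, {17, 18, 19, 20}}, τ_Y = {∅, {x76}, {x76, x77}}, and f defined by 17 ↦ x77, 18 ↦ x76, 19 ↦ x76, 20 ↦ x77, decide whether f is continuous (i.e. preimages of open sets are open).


f is NOT continuous.

Compute f^{-1}(U) for each U ∈ τ_Y:
  U = ∅: f^{-1}(U) = ∅ ∈ τ_X ✓.
  U = {x76}: f^{-1}(U) = {18, 19} ∉ τ_X ✗.
  U = {x76, x77}: f^{-1}(U) = {17, 18, 19, 20} ∈ τ_X ✓.
Found U = {x76} with f^{-1}(U) = {18, 19} not in τ_X. Therefore f is NOT continuous.


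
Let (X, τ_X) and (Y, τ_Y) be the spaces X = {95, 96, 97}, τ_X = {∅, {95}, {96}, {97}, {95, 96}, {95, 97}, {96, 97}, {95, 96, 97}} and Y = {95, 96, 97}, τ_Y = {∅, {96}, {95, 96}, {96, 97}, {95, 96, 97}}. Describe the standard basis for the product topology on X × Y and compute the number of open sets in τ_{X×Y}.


Basis B = {∅ × ∅, {95} × {96}, {96} × {96}, {97} × {96}, {95} × {95, 96}, {95} × {96, 97}, {95, 96} × {96}, {95, 97} × {96}, {96} × {95, 96}, {96} × {96, 97}, {96, 97} × {96}, {97} × {95, 96}, {97} × {96, 97}, {95} × {95, 96, 97}, {95, 96, 97} × {96}, {96} × {95, 96, 97}, {97} × {95, 96, 97}, {95, 96} × {95, 96}, {95, 97} × {95, 96}, {95, 96} × {96, 97}, {95, 97} × {96, 97}, {96, 97} × {95, 96}, {96, 97} × {96, 97}, {95, 96} × {95, 96, 97}, {95, 97} × {95, 96, 97}, {95, 96, 97} × {95, 96}, {95, 96, 97} × {96, 97}, {96, 97} × {95, 96, 97}, {95, 96, 97} × {95, 96, 97}}; |τ_{X×Y}| = 125.

Enumerate products U × V with U ∈ τ_X, V ∈ τ_Y (deduplicated):
  ∅ × ∅ = {} (∅)
  {95} × {96} = {(95,96)}
  {96} × {96} = {(96,96)}
  {97} × {96} = {(97,96)}
  {95} × {95, 96} = {(95,95), (95,96)}
  {95} × {96, 97} = {(95,96), (95,97)}
  {95, 96} × {96} = {(95,96), (96,96)}
  {95, 97} × {96} = {(95,96), (97,96)}
  {96} × {95, 96} = {(96,95), (96,96)}
  {96} × {96, 97} = {(96,96), (96,97)}
  {96, 97} × {96} = {(96,96), (97,96)}
  {97} × {95, 96} = {(97,95), (97,96)}
  {97} × {96, 97} = {(97,96), (97,97)}
  {95} × {95, 96, 97} = {(95,95), (95,96), (95,97)}
  {95, 96, 97} × {96} = {(95,96), (96,96), (97,96)}
  {96} × {95, 96, 97} = {(96,95), (96,96), (96,97)}
  {97} × {95, 96, 97} = {(97,95), (97,96), (97,97)}
  {95, 96} × {95, 96} = {(95,95), (95,96), (96,95), (96,96)}
  {95, 97} × {95, 96} = {(95,95), (95,96), (97,95), (97,96)}
  {95, 96} × {96, 97} = {(95,96), (95,97), (96,96), (96,97)}
  {95, 97} × {96, 97} = {(95,96), (95,97), (97,96), (97,97)}
  {96, 97} × {95, 96} = {(96,95), (96,96), (97,95), (97,96)}
  {96, 97} × {96, 97} = {(96,96), (96,97), (97,96), (97,97)}
  {95, 96} × {95, 96, 97} = {(95,95), (95,96), (95,97), (96,95), (96,96), (96,97)}
  {95, 97} × {95, 96, 97} = {(95,95), (95,96), (95,97), (97,95), (97,96), (97,97)}
  {95, 96, 97} × {95, 96} = {(95,95), (95,96), (96,95), (96,96), (97,95), (97,96)}
  {95, 96, 97} × {96, 97} = {(95,96), (95,97), (96,96), (96,97), (97,96), (97,97)}
  {96, 97} × {95, 96, 97} = {(96,95), (96,96), (96,97), (97,95), (97,96), (97,97)}
  {95, 96, 97} × {95, 96, 97} = {(95,95), (95,96), (95,97), (96,95), (96,96), (96,97), (97,95), (97,96), (97,97)}
These 29 distinct sets form the basis B.
Close under arbitrary unions to get τ_{X×Y}; counting gives |τ_{X×Y}| = 125.


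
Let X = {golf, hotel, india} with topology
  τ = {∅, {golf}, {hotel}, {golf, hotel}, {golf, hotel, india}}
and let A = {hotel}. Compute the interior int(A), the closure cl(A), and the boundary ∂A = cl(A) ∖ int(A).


int(A) = {hotel}, cl(A) = {hotel, india}, ∂A = {india}.

Closed sets in (X, τ) are complements of opens:
  closed(X, τ) = {∅, {india}, {golf, india}, {hotel, india}, {golf, hotel, india}}.
int(A) = ⋃ {U ∈ τ : U ⊆ A}. Opens contained in A: ∅, {hotel}.
Taking the union of these: int(A) = {hotel}.
cl(A) = ⋂ {C closed : A ⊆ C}. Closed sets containing A: {hotel, india}, {golf, hotel, india}.
Intersecting these: cl(A) = {hotel, india}.
∂A = cl(A) ∖ int(A) = {hotel, india} ∖ {hotel} = {india}.


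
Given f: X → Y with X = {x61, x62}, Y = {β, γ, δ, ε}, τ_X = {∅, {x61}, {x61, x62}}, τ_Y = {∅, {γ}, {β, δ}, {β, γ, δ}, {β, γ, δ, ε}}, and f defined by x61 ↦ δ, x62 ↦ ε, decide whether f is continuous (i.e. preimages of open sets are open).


f IS continuous.

Compute f^{-1}(U) for each U ∈ τ_Y:
  U = ∅: f^{-1}(U) = ∅ ∈ τ_X ✓.
  U = {γ}: f^{-1}(U) = ∅ ∈ τ_X ✓.
  U = {β, δ}: f^{-1}(U) = {x61} ∈ τ_X ✓.
  U = {β, γ, δ}: f^{-1}(U) = {x61} ∈ τ_X ✓.
  U = {β, γ, δ, ε}: f^{-1}(U) = {x61, x62} ∈ τ_X ✓.
Every preimage lies in τ_X, so f IS continuous.


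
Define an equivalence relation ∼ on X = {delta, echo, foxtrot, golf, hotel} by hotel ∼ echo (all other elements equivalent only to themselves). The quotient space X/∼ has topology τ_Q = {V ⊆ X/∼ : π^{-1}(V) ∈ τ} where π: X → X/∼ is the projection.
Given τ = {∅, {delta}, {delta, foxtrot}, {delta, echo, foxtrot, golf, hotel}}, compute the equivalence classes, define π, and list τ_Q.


X/∼ = {[delta], [echo=hotel], [foxtrot], [golf]}; |τ_Q| = 4.

Equivalence classes: [delta], [echo=hotel], [foxtrot], [golf].
Quotient map π: X → X/∼ sends delta ↦ [delta], echo ↦ [echo=hotel], foxtrot ↦ [foxtrot], golf ↦ [golf], hotel ↦ [echo=hotel].
For each subset V ⊆ X/∼, compute π^{-1}(V) ⊆ X and check whether π^{-1}(V) ∈ τ. V is open in τ_Q iff π^{-1}(V) ∈ τ.
  V = {}: π^{-1}(V) = ∅ ∈ τ ✓.
  V = {[delta]}: π^{-1}(V) = {delta} ∈ τ ✓.
  V = {[echo=hotel]}: π^{-1}(V) = {echo, hotel} ∉ τ ✗.
  V = {[delta], [echo=hotel]}: π^{-1}(V) = {delta, echo, hotel} ∉ τ ✗.
  V = {[foxtrot]}: π^{-1}(V) = {foxtrot} ∉ τ ✗.
  V = {[delta], [foxtrot]}: π^{-1}(V) = {delta, foxtrot} ∈ τ ✓.
  V = {[echo=hotel], [foxtrot]}: π^{-1}(V) = {echo, foxtrot, hotel} ∉ τ ✗.
  V = {[delta], [echo=hotel], [foxtrot]}: π^{-1}(V) = {delta, echo, foxtrot, hotel} ∉ τ ✗.
  V = {[golf]}: π^{-1}(V) = {golf} ∉ τ ✗.
  V = {[delta], [golf]}: π^{-1}(V) = {delta, golf} ∉ τ ✗.
  V = {[echo=hotel], [golf]}: π^{-1}(V) = {echo, golf, hotel} ∉ τ ✗.
  V = {[delta], [echo=hotel], [golf]}: π^{-1}(V) = {delta, echo, golf, hotel} ∉ τ ✗.
  V = {[foxtrot], [golf]}: π^{-1}(V) = {foxtrot, golf} ∉ τ ✗.
  V = {[delta], [foxtrot], [golf]}: π^{-1}(V) = {delta, foxtrot, golf} ∉ τ ✗.
  V = {[echo=hotel], [foxtrot], [golf]}: π^{-1}(V) = {echo, foxtrot, golf, hotel} ∉ τ ✗.
  V = {[delta], [echo=hotel], [foxtrot], [golf]}: π^{-1}(V) = {delta, echo, foxtrot, golf, hotel} ∈ τ ✓.
Open sets in the quotient: τ_Q = {{}, {[delta]}, {[delta], [foxtrot]}, {[delta], [echo=hotel], [foxtrot], [golf]}} (4 elements).


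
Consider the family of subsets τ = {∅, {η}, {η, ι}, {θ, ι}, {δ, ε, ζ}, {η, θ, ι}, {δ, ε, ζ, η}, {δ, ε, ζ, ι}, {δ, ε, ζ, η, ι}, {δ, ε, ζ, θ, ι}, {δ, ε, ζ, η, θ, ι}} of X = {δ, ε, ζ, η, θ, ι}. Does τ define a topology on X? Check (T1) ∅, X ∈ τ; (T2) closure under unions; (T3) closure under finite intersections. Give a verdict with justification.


τ is NOT a topology on X.

Axiom (T1): ∅ ∈ τ? Yes; X ∈ τ? Yes.
Axiom (T2/T3): check pairwise unions and intersections of members of τ.
Counterexample for (T3): {η, ι} ∩ {θ, ι} = {ι} ∉ τ. Therefore τ is NOT a topology.


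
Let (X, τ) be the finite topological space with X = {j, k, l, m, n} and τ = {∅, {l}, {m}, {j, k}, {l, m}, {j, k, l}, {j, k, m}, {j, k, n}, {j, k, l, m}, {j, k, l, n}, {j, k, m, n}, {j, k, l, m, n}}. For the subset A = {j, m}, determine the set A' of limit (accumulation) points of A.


A' = {k, n}

For each x ∈ X, list the open sets U ∈ τ with x ∈ U, then check whether U ∩ (A ∖ {x}) ≠ ∅ for every such U.
  x = j: open {j, k} ∋ x has {j, k} ∩ (A ∖ {j}) = ∅, so x is NOT a limit point.
  x = k: opens ∋ x are {j, k}, {j, k, l}, {j, k, m}, {j, k, n}, {j, k, l, m}, {j, k, l, n}, {j, k, m, n}, {j, k, l, m, n}; each meets A ∖ {k}, so x IS a limit point.
  x = l: open {l} ∋ x has {l} ∩ (A ∖ {l}) = ∅, so x is NOT a limit point.
  x = m: open {m} ∋ x has {m} ∩ (A ∖ {m}) = ∅, so x is NOT a limit point.
  x = n: opens ∋ x are {j, k, n}, {j, k, l, n}, {j, k, m, n}, {j, k, l, m, n}; each meets A ∖ {n}, so x IS a limit point.
Collecting: A' = {k, n}.


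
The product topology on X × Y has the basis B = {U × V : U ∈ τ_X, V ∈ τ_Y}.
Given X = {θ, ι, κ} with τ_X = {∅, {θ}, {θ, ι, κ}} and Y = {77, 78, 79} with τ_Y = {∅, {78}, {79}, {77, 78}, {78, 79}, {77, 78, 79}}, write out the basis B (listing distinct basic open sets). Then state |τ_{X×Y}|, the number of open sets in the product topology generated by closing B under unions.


Basis B = {∅ × ∅, {θ} × {78}, {θ} × {79}, {θ} × {77, 78}, {θ} × {78, 79}, {θ} × {77, 78, 79}, {θ, ι, κ} × {78}, {θ, ι, κ} × {79}, {θ, ι, κ} × {77, 78}, {θ, ι, κ} × {78, 79}, {θ, ι, κ} × {77, 78, 79}}; |τ_{X×Y}| = 18.

Enumerate products U × V with U ∈ τ_X, V ∈ τ_Y (deduplicated):
  ∅ × ∅ = {} (∅)
  {θ} × {78} = {(θ,78)}
  {θ} × {79} = {(θ,79)}
  {θ} × {77, 78} = {(θ,77), (θ,78)}
  {θ} × {78, 79} = {(θ,78), (θ,79)}
  {θ} × {77, 78, 79} = {(θ,77), (θ,78), (θ,79)}
  {θ, ι, κ} × {78} = {(θ,78), (ι,78), (κ,78)}
  {θ, ι, κ} × {79} = {(θ,79), (ι,79), (κ,79)}
  {θ, ι, κ} × {77, 78} = {(θ,77), (θ,78), (ι,77), (ι,78), (κ,77), (κ,78)}
  {θ, ι, κ} × {78, 79} = {(θ,78), (θ,79), (ι,78), (ι,79), (κ,78), (κ,79)}
  {θ, ι, κ} × {77, 78, 79} = {(θ,77), (θ,78), (θ,79), (ι,77), (ι,78), (ι,79), (κ,77), (κ,78), (κ,79)}
These 11 distinct sets form the basis B.
Close under arbitrary unions to get τ_{X×Y}; counting gives |τ_{X×Y}| = 18.


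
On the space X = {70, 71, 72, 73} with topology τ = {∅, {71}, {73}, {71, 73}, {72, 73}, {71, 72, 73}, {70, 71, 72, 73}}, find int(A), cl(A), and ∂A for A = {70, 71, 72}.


int(A) = {71}, cl(A) = {70, 71, 72}, ∂A = {70, 72}.

Closed sets in (X, τ) are complements of opens:
  closed(X, τ) = {∅, {70}, {70, 71}, {70, 72}, {70, 71, 72}, {70, 72, 73}, {70, 71, 72, 73}}.
int(A) = ⋃ {U ∈ τ : U ⊆ A}. Opens contained in A: ∅, {71}.
Taking the union of these: int(A) = {71}.
cl(A) = ⋂ {C closed : A ⊆ C}. Closed sets containing A: {70, 71, 72}, {70, 71, 72, 73}.
Intersecting these: cl(A) = {70, 71, 72}.
∂A = cl(A) ∖ int(A) = {70, 71, 72} ∖ {71} = {70, 72}.


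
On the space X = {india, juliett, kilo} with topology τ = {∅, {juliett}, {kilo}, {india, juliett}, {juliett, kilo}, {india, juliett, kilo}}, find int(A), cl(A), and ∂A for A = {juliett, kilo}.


int(A) = {juliett, kilo}, cl(A) = {india, juliett, kilo}, ∂A = {india}.

Closed sets in (X, τ) are complements of opens:
  closed(X, τ) = {∅, {india}, {kilo}, {india, juliett}, {india, kilo}, {india, juliett, kilo}}.
int(A) = ⋃ {U ∈ τ : U ⊆ A}. Opens contained in A: ∅, {juliett}, {kilo}, {juliett, kilo}.
Taking the union of these: int(A) = {juliett, kilo}.
cl(A) = ⋂ {C closed : A ⊆ C}. Closed sets containing A: {india, juliett, kilo}.
Intersecting these: cl(A) = {india, juliett, kilo}.
∂A = cl(A) ∖ int(A) = {india, juliett, kilo} ∖ {juliett, kilo} = {india}.


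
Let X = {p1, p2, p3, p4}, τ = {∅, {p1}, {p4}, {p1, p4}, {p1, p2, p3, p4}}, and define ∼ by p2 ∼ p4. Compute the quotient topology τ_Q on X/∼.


X/∼ = {[p1], [p2=p4], [p3]}; |τ_Q| = 3.

Equivalence classes: [p1], [p2=p4], [p3].
Quotient map π: X → X/∼ sends p1 ↦ [p1], p2 ↦ [p2=p4], p3 ↦ [p3], p4 ↦ [p2=p4].
For each subset V ⊆ X/∼, compute π^{-1}(V) ⊆ X and check whether π^{-1}(V) ∈ τ. V is open in τ_Q iff π^{-1}(V) ∈ τ.
  V = {}: π^{-1}(V) = ∅ ∈ τ ✓.
  V = {[p1]}: π^{-1}(V) = {p1} ∈ τ ✓.
  V = {[p2=p4]}: π^{-1}(V) = {p2, p4} ∉ τ ✗.
  V = {[p1], [p2=p4]}: π^{-1}(V) = {p1, p2, p4} ∉ τ ✗.
  V = {[p3]}: π^{-1}(V) = {p3} ∉ τ ✗.
  V = {[p1], [p3]}: π^{-1}(V) = {p1, p3} ∉ τ ✗.
  V = {[p2=p4], [p3]}: π^{-1}(V) = {p2, p3, p4} ∉ τ ✗.
  V = {[p1], [p2=p4], [p3]}: π^{-1}(V) = {p1, p2, p3, p4} ∈ τ ✓.
Open sets in the quotient: τ_Q = {{}, {[p1]}, {[p1], [p2=p4], [p3]}} (3 elements).


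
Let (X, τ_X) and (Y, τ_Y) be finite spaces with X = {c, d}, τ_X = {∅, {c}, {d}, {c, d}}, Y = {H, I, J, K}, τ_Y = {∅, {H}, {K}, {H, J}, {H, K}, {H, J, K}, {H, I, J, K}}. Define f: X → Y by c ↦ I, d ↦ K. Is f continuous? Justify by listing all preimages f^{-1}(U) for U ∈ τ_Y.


f IS continuous.

Compute f^{-1}(U) for each U ∈ τ_Y:
  U = ∅: f^{-1}(U) = ∅ ∈ τ_X ✓.
  U = {H}: f^{-1}(U) = ∅ ∈ τ_X ✓.
  U = {K}: f^{-1}(U) = {d} ∈ τ_X ✓.
  U = {H, J}: f^{-1}(U) = ∅ ∈ τ_X ✓.
  U = {H, K}: f^{-1}(U) = {d} ∈ τ_X ✓.
  U = {H, J, K}: f^{-1}(U) = {d} ∈ τ_X ✓.
  U = {H, I, J, K}: f^{-1}(U) = {c, d} ∈ τ_X ✓.
Every preimage lies in τ_X, so f IS continuous.


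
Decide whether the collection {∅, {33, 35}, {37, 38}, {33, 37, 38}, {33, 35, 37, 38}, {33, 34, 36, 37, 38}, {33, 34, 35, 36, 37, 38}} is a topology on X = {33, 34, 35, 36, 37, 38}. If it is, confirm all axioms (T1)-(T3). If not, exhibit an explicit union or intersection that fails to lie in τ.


τ is NOT a topology on X.

Axiom (T1): ∅ ∈ τ? Yes; X ∈ τ? Yes.
Axiom (T2/T3): check pairwise unions and intersections of members of τ.
Counterexample for (T3): {33, 35} ∩ {33, 37, 38} = {33} ∉ τ. Therefore τ is NOT a topology.


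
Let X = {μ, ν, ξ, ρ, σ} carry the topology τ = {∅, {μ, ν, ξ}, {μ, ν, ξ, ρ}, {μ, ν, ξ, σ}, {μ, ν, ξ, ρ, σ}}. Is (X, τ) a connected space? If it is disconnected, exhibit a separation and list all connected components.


(X, τ) is connected.

Find clopen sets (U ∈ τ with X ∖ U ∈ τ):
  U = ∅, X ∖ U = {μ, ν, ξ, ρ, σ} — both open, so U is clopen.
  U = {μ, ν, ξ, ρ, σ}, X ∖ U = ∅ — both open, so U is clopen.
Only trivial clopens (∅ and X) exist, so (X, τ) is connected.
Compute connected components by grouping points that agree on all clopens:
  component: {μ, ν, ξ, ρ, σ}


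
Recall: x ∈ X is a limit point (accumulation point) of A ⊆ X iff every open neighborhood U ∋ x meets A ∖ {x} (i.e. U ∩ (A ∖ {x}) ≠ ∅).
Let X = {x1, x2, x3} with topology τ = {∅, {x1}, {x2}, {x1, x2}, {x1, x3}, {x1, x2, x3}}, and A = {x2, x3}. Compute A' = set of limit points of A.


A' = ∅

For each x ∈ X, list the open sets U ∈ τ with x ∈ U, then check whether U ∩ (A ∖ {x}) ≠ ∅ for every such U.
  x = x1: open {x1} ∋ x has {x1} ∩ (A ∖ {x1}) = ∅, so x is NOT a limit point.
  x = x2: open {x2} ∋ x has {x2} ∩ (A ∖ {x2}) = ∅, so x is NOT a limit point.
  x = x3: open {x1, x3} ∋ x has {x1, x3} ∩ (A ∖ {x3}) = ∅, so x is NOT a limit point.
Collecting: A' = ∅.


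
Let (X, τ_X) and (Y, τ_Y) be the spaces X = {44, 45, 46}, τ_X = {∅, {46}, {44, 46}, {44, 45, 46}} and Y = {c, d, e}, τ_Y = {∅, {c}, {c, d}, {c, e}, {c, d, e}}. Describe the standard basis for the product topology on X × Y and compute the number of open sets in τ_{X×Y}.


Basis B = {∅ × ∅, {46} × {c}, {44, 46} × {c}, {46} × {c, d}, {46} × {c, e}, {44, 45, 46} × {c}, {46} × {c, d, e}, {44, 46} × {c, d}, {44, 46} × {c, e}, {44, 46} × {c, d, e}, {44, 45, 46} × {c, d}, {44, 45, 46} × {c, e}, {44, 45, 46} × {c, d, e}}; |τ_{X×Y}| = 30.

Enumerate products U × V with U ∈ τ_X, V ∈ τ_Y (deduplicated):
  ∅ × ∅ = {} (∅)
  {46} × {c} = {(46,c)}
  {44, 46} × {c} = {(44,c), (46,c)}
  {46} × {c, d} = {(46,c), (46,d)}
  {46} × {c, e} = {(46,c), (46,e)}
  {44, 45, 46} × {c} = {(44,c), (45,c), (46,c)}
  {46} × {c, d, e} = {(46,c), (46,d), (46,e)}
  {44, 46} × {c, d} = {(44,c), (44,d), (46,c), (46,d)}
  {44, 46} × {c, e} = {(44,c), (44,e), (46,c), (46,e)}
  {44, 46} × {c, d, e} = {(44,c), (44,d), (44,e), (46,c), (46,d), (46,e)}
  {44, 45, 46} × {c, d} = {(44,c), (44,d), (45,c), (45,d), (46,c), (46,d)}
  {44, 45, 46} × {c, e} = {(44,c), (44,e), (45,c), (45,e), (46,c), (46,e)}
  {44, 45, 46} × {c, d, e} = {(44,c), (44,d), (44,e), (45,c), (45,d), (45,e), (46,c), (46,d), (46,e)}
These 13 distinct sets form the basis B.
Close under arbitrary unions to get τ_{X×Y}; counting gives |τ_{X×Y}| = 30.


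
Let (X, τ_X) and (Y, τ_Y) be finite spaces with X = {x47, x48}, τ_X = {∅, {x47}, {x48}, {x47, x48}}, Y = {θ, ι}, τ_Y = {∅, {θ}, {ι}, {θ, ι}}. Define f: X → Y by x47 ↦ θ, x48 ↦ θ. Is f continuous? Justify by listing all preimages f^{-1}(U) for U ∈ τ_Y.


f IS continuous.

Compute f^{-1}(U) for each U ∈ τ_Y:
  U = ∅: f^{-1}(U) = ∅ ∈ τ_X ✓.
  U = {θ}: f^{-1}(U) = {x47, x48} ∈ τ_X ✓.
  U = {ι}: f^{-1}(U) = ∅ ∈ τ_X ✓.
  U = {θ, ι}: f^{-1}(U) = {x47, x48} ∈ τ_X ✓.
Every preimage lies in τ_X, so f IS continuous.


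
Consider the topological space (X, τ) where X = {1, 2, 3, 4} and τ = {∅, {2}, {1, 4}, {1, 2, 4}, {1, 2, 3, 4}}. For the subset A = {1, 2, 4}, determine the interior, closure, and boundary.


int(A) = {1, 2, 4}, cl(A) = {1, 2, 3, 4}, ∂A = {3}.

Closed sets in (X, τ) are complements of opens:
  closed(X, τ) = {∅, {3}, {2, 3}, {1, 3, 4}, {1, 2, 3, 4}}.
int(A) = ⋃ {U ∈ τ : U ⊆ A}. Opens contained in A: ∅, {2}, {1, 4}, {1, 2, 4}.
Taking the union of these: int(A) = {1, 2, 4}.
cl(A) = ⋂ {C closed : A ⊆ C}. Closed sets containing A: {1, 2, 3, 4}.
Intersecting these: cl(A) = {1, 2, 3, 4}.
∂A = cl(A) ∖ int(A) = {1, 2, 3, 4} ∖ {1, 2, 4} = {3}.


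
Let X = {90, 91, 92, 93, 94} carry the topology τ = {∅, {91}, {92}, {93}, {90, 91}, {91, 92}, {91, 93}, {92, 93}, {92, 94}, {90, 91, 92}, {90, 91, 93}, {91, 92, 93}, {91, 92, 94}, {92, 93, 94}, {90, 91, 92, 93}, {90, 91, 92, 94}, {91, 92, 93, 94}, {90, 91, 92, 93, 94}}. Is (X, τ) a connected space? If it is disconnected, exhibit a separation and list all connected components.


(X, τ) is disconnected; components = [{93}, {90, 91}, {92, 94}].

Find clopen sets (U ∈ τ with X ∖ U ∈ τ):
  U = ∅, X ∖ U = {90, 91, 92, 93, 94} — both open, so U is clopen.
  U = {93}, X ∖ U = {90, 91, 92, 94} — both open, so U is clopen.
  U = {90, 91}, X ∖ U = {92, 93, 94} — both open, so U is clopen.
  U = {92, 94}, X ∖ U = {90, 91, 93} — both open, so U is clopen.
  U = {90, 91, 93}, X ∖ U = {92, 94} — both open, so U is clopen.
  U = {92, 93, 94}, X ∖ U = {90, 91} — both open, so U is clopen.
  U = {90, 91, 92, 94}, X ∖ U = {93} — both open, so U is clopen.
  U = {90, 91, 92, 93, 94}, X ∖ U = ∅ — both open, so U is clopen.
Nontrivial clopen(s) exist: e.g. {92, 93, 94}. So (X, τ) is disconnected.
Compute connected components by grouping points that agree on all clopens:
  component: {93}
  component: {90, 91}
  component: {92, 94}


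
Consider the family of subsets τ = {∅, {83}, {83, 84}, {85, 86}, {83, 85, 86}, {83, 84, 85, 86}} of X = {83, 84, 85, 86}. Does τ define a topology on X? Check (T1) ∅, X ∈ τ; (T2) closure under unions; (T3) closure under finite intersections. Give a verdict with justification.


τ IS a topology on X.

Axiom (T1): ∅ ∈ τ? Yes; X ∈ τ? Yes.
Axiom (T2/T3): check pairwise unions and intersections of members of τ.
All pairwise intersections and unions checked — each lies in τ. Therefore τ satisfies (T1), (T2), (T3): it IS a topology on X.


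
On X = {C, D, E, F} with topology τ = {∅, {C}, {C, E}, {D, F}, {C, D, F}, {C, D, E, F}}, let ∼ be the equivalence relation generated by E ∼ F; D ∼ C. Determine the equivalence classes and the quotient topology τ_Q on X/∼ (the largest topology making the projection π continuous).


X/∼ = {[C=D], [E=F]}; |τ_Q| = 2.

Equivalence classes: [C=D], [E=F].
Quotient map π: X → X/∼ sends C ↦ [C=D], D ↦ [C=D], E ↦ [E=F], F ↦ [E=F].
For each subset V ⊆ X/∼, compute π^{-1}(V) ⊆ X and check whether π^{-1}(V) ∈ τ. V is open in τ_Q iff π^{-1}(V) ∈ τ.
  V = {}: π^{-1}(V) = ∅ ∈ τ ✓.
  V = {[C=D]}: π^{-1}(V) = {C, D} ∉ τ ✗.
  V = {[E=F]}: π^{-1}(V) = {E, F} ∉ τ ✗.
  V = {[C=D], [E=F]}: π^{-1}(V) = {C, D, E, F} ∈ τ ✓.
Open sets in the quotient: τ_Q = {{}, {[C=D], [E=F]}} (2 elements).


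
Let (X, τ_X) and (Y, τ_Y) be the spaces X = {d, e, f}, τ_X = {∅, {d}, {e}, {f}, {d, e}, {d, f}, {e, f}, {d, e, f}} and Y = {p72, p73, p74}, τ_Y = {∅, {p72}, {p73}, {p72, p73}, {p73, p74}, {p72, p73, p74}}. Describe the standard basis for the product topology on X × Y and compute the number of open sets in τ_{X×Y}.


Basis B = {∅ × ∅, {d} × {p72}, {d} × {p73}, {e} × {p72}, {e} × {p73}, {f} × {p72}, {f} × {p73}, {d} × {p72, p73}, {d, e} × {p72}, {d, f} × {p72}, {d} × {p73, p74}, {d, e} × {p73}, {d, f} × {p73}, {e} × {p72, p73}, {e, f} × {p72}, {e} × {p73, p74}, {e, f} × {p73}, {f} × {p72, p73}, {f} × {p73, p74}, {d} × {p72, p73, p74}, {d, e, f} × {p72}, {d, e, f} × {p73}, {e} × {p72, p73, p74}, {f} × {p72, p73, p74}, {d, e} × {p72, p73}, {d, f} × {p72, p73}, {d, e} × {p73, p74}, {d, f} × {p73, p74}, {e, f} × {p72, p73}, {e, f} × {p73, p74}, {d, e} × {p72, p73, p74}, {d, f} × {p72, p73, p74}, {d, e, f} × {p72, p73}, {d, e, f} × {p73, p74}, {e, f} × {p72, p73, p74}, {d, e, f} × {p72, p73, p74}}; |τ_{X×Y}| = 216.

Enumerate products U × V with U ∈ τ_X, V ∈ τ_Y (deduplicated):
  ∅ × ∅ = {} (∅)
  {d} × {p72} = {(d,p72)}
  {d} × {p73} = {(d,p73)}
  {e} × {p72} = {(e,p72)}
  {e} × {p73} = {(e,p73)}
  {f} × {p72} = {(f,p72)}
  {f} × {p73} = {(f,p73)}
  {d} × {p72, p73} = {(d,p72), (d,p73)}
  {d, e} × {p72} = {(d,p72), (e,p72)}
  {d, f} × {p72} = {(d,p72), (f,p72)}
  {d} × {p73, p74} = {(d,p73), (d,p74)}
  {d, e} × {p73} = {(d,p73), (e,p73)}
  {d, f} × {p73} = {(d,p73), (f,p73)}
  {e} × {p72, p73} = {(e,p72), (e,p73)}
  {e, f} × {p72} = {(e,p72), (f,p72)}
  {e} × {p73, p74} = {(e,p73), (e,p74)}
  {e, f} × {p73} = {(e,p73), (f,p73)}
  {f} × {p72, p73} = {(f,p72), (f,p73)}
  {f} × {p73, p74} = {(f,p73), (f,p74)}
  {d} × {p72, p73, p74} = {(d,p72), (d,p73), (d,p74)}
  {d, e, f} × {p72} = {(d,p72), (e,p72), (f,p72)}
  {d, e, f} × {p73} = {(d,p73), (e,p73), (f,p73)}
  {e} × {p72, p73, p74} = {(e,p72), (e,p73), (e,p74)}
  {f} × {p72, p73, p74} = {(f,p72), (f,p73), (f,p74)}
  {d, e} × {p72, p73} = {(d,p72), (d,p73), (e,p72), (e,p73)}
  {d, f} × {p72, p73} = {(d,p72), (d,p73), (f,p72), (f,p73)}
  {d, e} × {p73, p74} = {(d,p73), (d,p74), (e,p73), (e,p74)}
  {d, f} × {p73, p74} = {(d,p73), (d,p74), (f,p73), (f,p74)}
  {e, f} × {p72, p73} = {(e,p72), (e,p73), (f,p72), (f,p73)}
  {e, f} × {p73, p74} = {(e,p73), (e,p74), (f,p73), (f,p74)}
  {d, e} × {p72, p73, p74} = {(d,p72), (d,p73), (d,p74), (e,p72), (e,p73), (e,p74)}
  {d, f} × {p72, p73, p74} = {(d,p72), (d,p73), (d,p74), (f,p72), (f,p73), (f,p74)}
  {d, e, f} × {p72, p73} = {(d,p72), (d,p73), (e,p72), (e,p73), (f,p72), (f,p73)}
  {d, e, f} × {p73, p74} = {(d,p73), (d,p74), (e,p73), (e,p74), (f,p73), (f,p74)}
  {e, f} × {p72, p73, p74} = {(e,p72), (e,p73), (e,p74), (f,p72), (f,p73), (f,p74)}
  {d, e, f} × {p72, p73, p74} = {(d,p72), (d,p73), (d,p74), (e,p72), (e,p73), (e,p74), (f,p72), (f,p73), (f,p74)}
These 36 distinct sets form the basis B.
Close under arbitrary unions to get τ_{X×Y}; counting gives |τ_{X×Y}| = 216.


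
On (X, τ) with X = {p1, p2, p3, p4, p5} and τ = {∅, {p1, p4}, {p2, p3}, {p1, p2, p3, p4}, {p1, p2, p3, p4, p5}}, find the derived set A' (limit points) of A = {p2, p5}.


A' = {p3, p5}

For each x ∈ X, list the open sets U ∈ τ with x ∈ U, then check whether U ∩ (A ∖ {x}) ≠ ∅ for every such U.
  x = p1: open {p1, p4} ∋ x has {p1, p4} ∩ (A ∖ {p1}) = ∅, so x is NOT a limit point.
  x = p2: open {p2, p3} ∋ x has {p2, p3} ∩ (A ∖ {p2}) = ∅, so x is NOT a limit point.
  x = p3: opens ∋ x are {p2, p3}, {p1, p2, p3, p4}, {p1, p2, p3, p4, p5}; each meets A ∖ {p3}, so x IS a limit point.
  x = p4: open {p1, p4} ∋ x has {p1, p4} ∩ (A ∖ {p4}) = ∅, so x is NOT a limit point.
  x = p5: opens ∋ x are {p1, p2, p3, p4, p5}; each meets A ∖ {p5}, so x IS a limit point.
Collecting: A' = {p3, p5}.


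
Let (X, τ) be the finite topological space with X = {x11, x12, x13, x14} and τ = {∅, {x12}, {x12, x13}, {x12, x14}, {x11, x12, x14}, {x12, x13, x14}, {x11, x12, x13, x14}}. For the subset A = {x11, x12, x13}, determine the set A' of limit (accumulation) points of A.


A' = {x11, x13, x14}

For each x ∈ X, list the open sets U ∈ τ with x ∈ U, then check whether U ∩ (A ∖ {x}) ≠ ∅ for every such U.
  x = x11: opens ∋ x are {x11, x12, x14}, {x11, x12, x13, x14}; each meets A ∖ {x11}, so x IS a limit point.
  x = x12: open {x12} ∋ x has {x12} ∩ (A ∖ {x12}) = ∅, so x is NOT a limit point.
  x = x13: opens ∋ x are {x12, x13}, {x12, x13, x14}, {x11, x12, x13, x14}; each meets A ∖ {x13}, so x IS a limit point.
  x = x14: opens ∋ x are {x12, x14}, {x11, x12, x14}, {x12, x13, x14}, {x11, x12, x13, x14}; each meets A ∖ {x14}, so x IS a limit point.
Collecting: A' = {x11, x13, x14}.


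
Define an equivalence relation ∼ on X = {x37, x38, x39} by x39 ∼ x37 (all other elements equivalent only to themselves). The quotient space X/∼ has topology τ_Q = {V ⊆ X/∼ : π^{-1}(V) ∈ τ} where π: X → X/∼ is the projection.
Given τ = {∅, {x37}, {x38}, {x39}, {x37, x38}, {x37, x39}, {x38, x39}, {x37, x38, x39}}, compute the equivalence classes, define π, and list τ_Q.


X/∼ = {[x37=x39], [x38]}; |τ_Q| = 4.

Equivalence classes: [x37=x39], [x38].
Quotient map π: X → X/∼ sends x37 ↦ [x37=x39], x38 ↦ [x38], x39 ↦ [x37=x39].
For each subset V ⊆ X/∼, compute π^{-1}(V) ⊆ X and check whether π^{-1}(V) ∈ τ. V is open in τ_Q iff π^{-1}(V) ∈ τ.
  V = {}: π^{-1}(V) = ∅ ∈ τ ✓.
  V = {[x37=x39]}: π^{-1}(V) = {x37, x39} ∈ τ ✓.
  V = {[x38]}: π^{-1}(V) = {x38} ∈ τ ✓.
  V = {[x37=x39], [x38]}: π^{-1}(V) = {x37, x38, x39} ∈ τ ✓.
Open sets in the quotient: τ_Q = {{}, {[x37=x39]}, {[x38]}, {[x37=x39], [x38]}} (4 elements).


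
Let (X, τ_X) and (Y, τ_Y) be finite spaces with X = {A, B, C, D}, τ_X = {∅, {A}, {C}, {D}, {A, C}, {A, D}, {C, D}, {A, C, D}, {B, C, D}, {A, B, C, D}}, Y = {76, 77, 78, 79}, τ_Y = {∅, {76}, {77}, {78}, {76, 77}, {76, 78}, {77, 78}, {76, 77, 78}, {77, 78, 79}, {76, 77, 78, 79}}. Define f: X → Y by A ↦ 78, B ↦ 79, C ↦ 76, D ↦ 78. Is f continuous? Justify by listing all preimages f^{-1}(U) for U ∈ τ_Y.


f is NOT continuous.

Compute f^{-1}(U) for each U ∈ τ_Y:
  U = ∅: f^{-1}(U) = ∅ ∈ τ_X ✓.
  U = {76}: f^{-1}(U) = {C} ∈ τ_X ✓.
  U = {77}: f^{-1}(U) = ∅ ∈ τ_X ✓.
  U = {78}: f^{-1}(U) = {A, D} ∈ τ_X ✓.
  U = {76, 77}: f^{-1}(U) = {C} ∈ τ_X ✓.
  U = {76, 78}: f^{-1}(U) = {A, C, D} ∈ τ_X ✓.
  U = {77, 78}: f^{-1}(U) = {A, D} ∈ τ_X ✓.
  U = {76, 77, 78}: f^{-1}(U) = {A, C, D} ∈ τ_X ✓.
  U = {77, 78, 79}: f^{-1}(U) = {A, B, D} ∉ τ_X ✗.
  U = {76, 77, 78, 79}: f^{-1}(U) = {A, B, C, D} ∈ τ_X ✓.
Found U = {77, 78, 79} with f^{-1}(U) = {A, B, D} not in τ_X. Therefore f is NOT continuous.


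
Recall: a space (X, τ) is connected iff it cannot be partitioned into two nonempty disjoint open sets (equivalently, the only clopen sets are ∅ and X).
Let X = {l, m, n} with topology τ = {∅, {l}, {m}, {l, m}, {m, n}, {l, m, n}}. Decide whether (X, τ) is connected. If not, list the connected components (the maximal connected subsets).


(X, τ) is disconnected; components = [{l}, {m, n}].

Find clopen sets (U ∈ τ with X ∖ U ∈ τ):
  U = ∅, X ∖ U = {l, m, n} — both open, so U is clopen.
  U = {l}, X ∖ U = {m, n} — both open, so U is clopen.
  U = {m, n}, X ∖ U = {l} — both open, so U is clopen.
  U = {l, m, n}, X ∖ U = ∅ — both open, so U is clopen.
Nontrivial clopen(s) exist: e.g. {l}. So (X, τ) is disconnected.
Compute connected components by grouping points that agree on all clopens:
  component: {l}
  component: {m, n}


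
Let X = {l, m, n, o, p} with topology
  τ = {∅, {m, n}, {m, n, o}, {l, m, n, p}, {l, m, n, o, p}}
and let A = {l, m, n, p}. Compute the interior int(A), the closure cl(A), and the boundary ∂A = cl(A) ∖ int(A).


int(A) = {l, m, n, p}, cl(A) = {l, m, n, o, p}, ∂A = {o}.

Closed sets in (X, τ) are complements of opens:
  closed(X, τ) = {∅, {o}, {l, p}, {l, o, p}, {l, m, n, o, p}}.
int(A) = ⋃ {U ∈ τ : U ⊆ A}. Opens contained in A: ∅, {m, n}, {l, m, n, p}.
Taking the union of these: int(A) = {l, m, n, p}.
cl(A) = ⋂ {C closed : A ⊆ C}. Closed sets containing A: {l, m, n, o, p}.
Intersecting these: cl(A) = {l, m, n, o, p}.
∂A = cl(A) ∖ int(A) = {l, m, n, o, p} ∖ {l, m, n, p} = {o}.


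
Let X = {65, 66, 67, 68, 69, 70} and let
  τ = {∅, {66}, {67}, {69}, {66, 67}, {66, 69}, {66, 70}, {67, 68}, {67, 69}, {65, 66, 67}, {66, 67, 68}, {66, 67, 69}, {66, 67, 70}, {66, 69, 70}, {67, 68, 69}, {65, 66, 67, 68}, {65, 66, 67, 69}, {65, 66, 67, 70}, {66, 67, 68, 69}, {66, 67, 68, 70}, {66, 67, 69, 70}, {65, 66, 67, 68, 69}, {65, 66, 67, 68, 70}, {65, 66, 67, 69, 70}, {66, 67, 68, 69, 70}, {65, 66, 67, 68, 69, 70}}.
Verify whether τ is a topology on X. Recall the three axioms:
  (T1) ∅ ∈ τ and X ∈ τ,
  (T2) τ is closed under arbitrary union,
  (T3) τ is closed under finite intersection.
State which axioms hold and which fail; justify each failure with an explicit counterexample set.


τ IS a topology on X.

Axiom (T1): ∅ ∈ τ? Yes; X ∈ τ? Yes.
Axiom (T2/T3): check pairwise unions and intersections of members of τ.
All pairwise intersections and unions checked — each lies in τ. Therefore τ satisfies (T1), (T2), (T3): it IS a topology on X.


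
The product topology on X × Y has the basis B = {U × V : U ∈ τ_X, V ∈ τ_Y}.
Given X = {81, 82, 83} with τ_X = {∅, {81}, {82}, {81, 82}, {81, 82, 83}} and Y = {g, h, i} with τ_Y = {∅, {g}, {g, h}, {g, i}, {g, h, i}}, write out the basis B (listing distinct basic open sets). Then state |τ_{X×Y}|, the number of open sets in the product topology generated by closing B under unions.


Basis B = {∅ × ∅, {81} × {g}, {82} × {g}, {81} × {g, h}, {81} × {g, i}, {81, 82} × {g}, {82} × {g, h}, {82} × {g, i}, {81} × {g, h, i}, {81, 82, 83} × {g}, {82} × {g, h, i}, {81, 82} × {g, h}, {81, 82} × {g, i}, {81, 82} × {g, h, i}, {81, 82, 83} × {g, h}, {81, 82, 83} × {g, i}, {81, 82, 83} × {g, h, i}}; |τ_{X×Y}| = 50.

Enumerate products U × V with U ∈ τ_X, V ∈ τ_Y (deduplicated):
  ∅ × ∅ = {} (∅)
  {81} × {g} = {(81,g)}
  {82} × {g} = {(82,g)}
  {81} × {g, h} = {(81,g), (81,h)}
  {81} × {g, i} = {(81,g), (81,i)}
  {81, 82} × {g} = {(81,g), (82,g)}
  {82} × {g, h} = {(82,g), (82,h)}
  {82} × {g, i} = {(82,g), (82,i)}
  {81} × {g, h, i} = {(81,g), (81,h), (81,i)}
  {81, 82, 83} × {g} = {(81,g), (82,g), (83,g)}
  {82} × {g, h, i} = {(82,g), (82,h), (82,i)}
  {81, 82} × {g, h} = {(81,g), (81,h), (82,g), (82,h)}
  {81, 82} × {g, i} = {(81,g), (81,i), (82,g), (82,i)}
  {81, 82} × {g, h, i} = {(81,g), (81,h), (81,i), (82,g), (82,h), (82,i)}
  {81, 82, 83} × {g, h} = {(81,g), (81,h), (82,g), (82,h), (83,g), (83,h)}
  {81, 82, 83} × {g, i} = {(81,g), (81,i), (82,g), (82,i), (83,g), (83,i)}
  {81, 82, 83} × {g, h, i} = {(81,g), (81,h), (81,i), (82,g), (82,h), (82,i), (83,g), (83,h), (83,i)}
These 17 distinct sets form the basis B.
Close under arbitrary unions to get τ_{X×Y}; counting gives |τ_{X×Y}| = 50.


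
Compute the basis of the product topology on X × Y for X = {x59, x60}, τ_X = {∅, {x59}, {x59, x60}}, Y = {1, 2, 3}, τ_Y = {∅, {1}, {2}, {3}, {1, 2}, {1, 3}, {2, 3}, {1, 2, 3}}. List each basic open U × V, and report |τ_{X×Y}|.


Basis B = {∅ × ∅, {x59} × {1}, {x59} × {2}, {x59} × {3}, {x59} × {1, 2}, {x59} × {1, 3}, {x59, x60} × {1}, {x59} × {2, 3}, {x59, x60} × {2}, {x59, x60} × {3}, {x59} × {1, 2, 3}, {x59, x60} × {1, 2}, {x59, x60} × {1, 3}, {x59, x60} × {2, 3}, {x59, x60} × {1, 2, 3}}; |τ_{X×Y}| = 27.

Enumerate products U × V with U ∈ τ_X, V ∈ τ_Y (deduplicated):
  ∅ × ∅ = {} (∅)
  {x59} × {1} = {(x59,1)}
  {x59} × {2} = {(x59,2)}
  {x59} × {3} = {(x59,3)}
  {x59} × {1, 2} = {(x59,1), (x59,2)}
  {x59} × {1, 3} = {(x59,1), (x59,3)}
  {x59, x60} × {1} = {(x59,1), (x60,1)}
  {x59} × {2, 3} = {(x59,2), (x59,3)}
  {x59, x60} × {2} = {(x59,2), (x60,2)}
  {x59, x60} × {3} = {(x59,3), (x60,3)}
  {x59} × {1, 2, 3} = {(x59,1), (x59,2), (x59,3)}
  {x59, x60} × {1, 2} = {(x59,1), (x59,2), (x60,1), (x60,2)}
  {x59, x60} × {1, 3} = {(x59,1), (x59,3), (x60,1), (x60,3)}
  {x59, x60} × {2, 3} = {(x59,2), (x59,3), (x60,2), (x60,3)}
  {x59, x60} × {1, 2, 3} = {(x59,1), (x59,2), (x59,3), (x60,1), (x60,2), (x60,3)}
These 15 distinct sets form the basis B.
Close under arbitrary unions to get τ_{X×Y}; counting gives |τ_{X×Y}| = 27.


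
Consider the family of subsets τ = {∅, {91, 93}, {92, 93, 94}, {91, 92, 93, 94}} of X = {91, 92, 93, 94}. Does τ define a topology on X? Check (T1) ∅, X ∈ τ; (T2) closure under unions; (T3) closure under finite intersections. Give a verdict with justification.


τ is NOT a topology on X.

Axiom (T1): ∅ ∈ τ? Yes; X ∈ τ? Yes.
Axiom (T2/T3): check pairwise unions and intersections of members of τ.
Counterexample for (T3): {91, 93} ∩ {92, 93, 94} = {93} ∉ τ. Therefore τ is NOT a topology.


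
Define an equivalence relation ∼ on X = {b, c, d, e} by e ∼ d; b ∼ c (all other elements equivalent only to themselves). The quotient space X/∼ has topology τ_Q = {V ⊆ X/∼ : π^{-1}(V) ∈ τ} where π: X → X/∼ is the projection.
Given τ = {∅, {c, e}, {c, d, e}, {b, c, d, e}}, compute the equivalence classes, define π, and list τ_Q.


X/∼ = {[b=c], [d=e]}; |τ_Q| = 2.

Equivalence classes: [b=c], [d=e].
Quotient map π: X → X/∼ sends b ↦ [b=c], c ↦ [b=c], d ↦ [d=e], e ↦ [d=e].
For each subset V ⊆ X/∼, compute π^{-1}(V) ⊆ X and check whether π^{-1}(V) ∈ τ. V is open in τ_Q iff π^{-1}(V) ∈ τ.
  V = {}: π^{-1}(V) = ∅ ∈ τ ✓.
  V = {[b=c]}: π^{-1}(V) = {b, c} ∉ τ ✗.
  V = {[d=e]}: π^{-1}(V) = {d, e} ∉ τ ✗.
  V = {[b=c], [d=e]}: π^{-1}(V) = {b, c, d, e} ∈ τ ✓.
Open sets in the quotient: τ_Q = {{}, {[b=c], [d=e]}} (2 elements).


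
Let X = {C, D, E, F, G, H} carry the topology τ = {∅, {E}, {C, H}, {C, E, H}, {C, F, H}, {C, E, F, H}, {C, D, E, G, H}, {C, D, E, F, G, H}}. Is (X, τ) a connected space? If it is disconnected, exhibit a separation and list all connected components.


(X, τ) is connected.

Find clopen sets (U ∈ τ with X ∖ U ∈ τ):
  U = ∅, X ∖ U = {C, D, E, F, G, H} — both open, so U is clopen.
  U = {C, D, E, F, G, H}, X ∖ U = ∅ — both open, so U is clopen.
Only trivial clopens (∅ and X) exist, so (X, τ) is connected.
Compute connected components by grouping points that agree on all clopens:
  component: {C, D, E, F, G, H}


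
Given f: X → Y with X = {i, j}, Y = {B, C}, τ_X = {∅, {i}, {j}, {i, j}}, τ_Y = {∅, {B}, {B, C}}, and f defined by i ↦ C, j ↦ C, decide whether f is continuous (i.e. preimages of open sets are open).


f IS continuous.

Compute f^{-1}(U) for each U ∈ τ_Y:
  U = ∅: f^{-1}(U) = ∅ ∈ τ_X ✓.
  U = {B}: f^{-1}(U) = ∅ ∈ τ_X ✓.
  U = {B, C}: f^{-1}(U) = {i, j} ∈ τ_X ✓.
Every preimage lies in τ_X, so f IS continuous.


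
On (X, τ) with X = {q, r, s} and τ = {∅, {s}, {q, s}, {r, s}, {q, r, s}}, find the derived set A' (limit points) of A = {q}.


A' = ∅

For each x ∈ X, list the open sets U ∈ τ with x ∈ U, then check whether U ∩ (A ∖ {x}) ≠ ∅ for every such U.
  x = q: open {q, s} ∋ x has {q, s} ∩ (A ∖ {q}) = ∅, so x is NOT a limit point.
  x = r: open {r, s} ∋ x has {r, s} ∩ (A ∖ {r}) = ∅, so x is NOT a limit point.
  x = s: open {s} ∋ x has {s} ∩ (A ∖ {s}) = ∅, so x is NOT a limit point.
Collecting: A' = ∅.


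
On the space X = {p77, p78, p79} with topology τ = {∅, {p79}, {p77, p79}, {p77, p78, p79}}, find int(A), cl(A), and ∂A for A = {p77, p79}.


int(A) = {p77, p79}, cl(A) = {p77, p78, p79}, ∂A = {p78}.

Closed sets in (X, τ) are complements of opens:
  closed(X, τ) = {∅, {p78}, {p77, p78}, {p77, p78, p79}}.
int(A) = ⋃ {U ∈ τ : U ⊆ A}. Opens contained in A: ∅, {p79}, {p77, p79}.
Taking the union of these: int(A) = {p77, p79}.
cl(A) = ⋂ {C closed : A ⊆ C}. Closed sets containing A: {p77, p78, p79}.
Intersecting these: cl(A) = {p77, p78, p79}.
∂A = cl(A) ∖ int(A) = {p77, p78, p79} ∖ {p77, p79} = {p78}.
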